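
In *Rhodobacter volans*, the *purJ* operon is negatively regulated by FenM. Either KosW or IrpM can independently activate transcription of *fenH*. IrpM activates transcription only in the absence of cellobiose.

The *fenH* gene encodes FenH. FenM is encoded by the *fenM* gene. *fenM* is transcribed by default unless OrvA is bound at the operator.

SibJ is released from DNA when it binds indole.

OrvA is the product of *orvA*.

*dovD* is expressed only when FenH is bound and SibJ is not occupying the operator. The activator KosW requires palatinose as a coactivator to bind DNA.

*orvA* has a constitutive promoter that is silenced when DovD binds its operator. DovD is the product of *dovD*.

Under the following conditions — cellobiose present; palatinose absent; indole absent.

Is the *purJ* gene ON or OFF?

Palatinose is absent, so KosW is inactive.
Cellobiose is present, so IrpM is inactive.
No activator is available at the *fenH* promoter, so *fenH* is not transcribed.
So FenH is not produced.
Indole is absent, so SibJ is active.
With repressor SibJ bound, *dovD* is not transcribed.
So DovD is not produced.
With no repressor bound, *orvA* is transcribed.
So OrvA is produced and active.
With repressor OrvA bound, *fenM* is not transcribed.
So FenM is not produced.
With no repressor bound, *purJ* is transcribed.

ON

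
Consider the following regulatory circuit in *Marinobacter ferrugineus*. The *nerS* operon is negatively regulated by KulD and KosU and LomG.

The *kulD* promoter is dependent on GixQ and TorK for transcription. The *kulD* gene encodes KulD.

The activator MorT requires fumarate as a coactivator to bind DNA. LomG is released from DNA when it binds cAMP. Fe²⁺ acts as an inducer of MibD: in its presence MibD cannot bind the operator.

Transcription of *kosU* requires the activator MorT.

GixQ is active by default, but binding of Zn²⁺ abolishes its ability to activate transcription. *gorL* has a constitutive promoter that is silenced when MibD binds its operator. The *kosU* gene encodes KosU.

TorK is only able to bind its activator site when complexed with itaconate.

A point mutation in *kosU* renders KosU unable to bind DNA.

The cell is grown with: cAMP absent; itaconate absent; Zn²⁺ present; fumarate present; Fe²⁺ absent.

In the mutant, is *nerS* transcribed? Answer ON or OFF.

OFF

Zn²⁺ is present, so GixQ is inactive.
Itaconate is absent, so TorK is inactive.
Required activator GixQ is absent, so *kulD* is not transcribed.
So KulD is not produced.
KosU is non-functional in this strain, so it has no effect.
cAMP is absent, so LomG is active.
With repressor LomG bound, *nerS* is not transcribed.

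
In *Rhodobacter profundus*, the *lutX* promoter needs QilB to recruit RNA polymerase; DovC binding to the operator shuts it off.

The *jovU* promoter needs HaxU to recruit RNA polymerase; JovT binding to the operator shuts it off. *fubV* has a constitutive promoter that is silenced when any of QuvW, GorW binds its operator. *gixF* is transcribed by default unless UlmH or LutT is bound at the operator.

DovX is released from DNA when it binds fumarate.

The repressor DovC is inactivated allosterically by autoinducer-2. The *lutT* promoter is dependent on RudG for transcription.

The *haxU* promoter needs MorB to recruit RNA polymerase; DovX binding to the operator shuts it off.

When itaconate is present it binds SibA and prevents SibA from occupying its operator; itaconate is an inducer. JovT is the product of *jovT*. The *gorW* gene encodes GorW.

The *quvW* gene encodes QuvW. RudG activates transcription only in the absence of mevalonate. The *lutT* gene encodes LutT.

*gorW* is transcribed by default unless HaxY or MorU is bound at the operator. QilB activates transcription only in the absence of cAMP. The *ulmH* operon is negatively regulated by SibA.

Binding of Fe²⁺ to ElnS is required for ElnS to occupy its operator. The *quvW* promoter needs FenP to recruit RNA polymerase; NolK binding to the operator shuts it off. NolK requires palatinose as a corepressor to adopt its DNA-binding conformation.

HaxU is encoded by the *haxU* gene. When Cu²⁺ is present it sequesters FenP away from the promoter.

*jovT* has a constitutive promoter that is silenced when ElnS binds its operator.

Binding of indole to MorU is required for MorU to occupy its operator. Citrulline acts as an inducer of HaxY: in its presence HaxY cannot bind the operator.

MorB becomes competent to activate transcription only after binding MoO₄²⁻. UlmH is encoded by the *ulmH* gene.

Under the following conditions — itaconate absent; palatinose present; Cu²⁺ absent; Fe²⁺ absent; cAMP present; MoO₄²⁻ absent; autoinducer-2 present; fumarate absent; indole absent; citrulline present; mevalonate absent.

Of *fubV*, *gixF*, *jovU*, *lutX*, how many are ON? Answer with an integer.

Cu²⁺ is absent, so FenP is active.
Palatinose is present, so NolK is active.
With repressor NolK bound, *quvW* is not transcribed.
So QuvW is not produced.
Citrulline is present, so HaxY is inactive.
Indole is absent, so MorU is inactive.
With no repressor bound, *gorW* is transcribed.
So GorW is produced and active.
With repressor GorW bound, *fubV* is not transcribed.
→ *fubV* is OFF.
Itaconate is absent, so SibA is active.
With repressor SibA bound, *ulmH* is not transcribed.
So UlmH is not produced.
Mevalonate is absent, so RudG is active.
No repressor is bound and RudG is active, so *lutT* is transcribed.
So LutT is produced and active.
With repressor LutT bound, *gixF* is not transcribed.
→ *gixF* is OFF.
Fumarate is absent, so DovX is active.
MoO₄²⁻ is absent, so MorB is inactive.
With repressor DovX bound, *haxU* is not transcribed.
So HaxU is not produced.
Fe²⁺ is absent, so ElnS is inactive.
With no repressor bound, *jovT* is transcribed.
So JovT is produced and active.
With repressor JovT bound, *jovU* is not transcribed.
→ *jovU* is OFF.
Autoinducer-2 is present, so DovC is inactive.
cAMP is present, so QilB is inactive.
Required activator QilB is absent, so *lutX* is not transcribed.
→ *lutX* is OFF.
0 of the 4 genes are transcribed.

0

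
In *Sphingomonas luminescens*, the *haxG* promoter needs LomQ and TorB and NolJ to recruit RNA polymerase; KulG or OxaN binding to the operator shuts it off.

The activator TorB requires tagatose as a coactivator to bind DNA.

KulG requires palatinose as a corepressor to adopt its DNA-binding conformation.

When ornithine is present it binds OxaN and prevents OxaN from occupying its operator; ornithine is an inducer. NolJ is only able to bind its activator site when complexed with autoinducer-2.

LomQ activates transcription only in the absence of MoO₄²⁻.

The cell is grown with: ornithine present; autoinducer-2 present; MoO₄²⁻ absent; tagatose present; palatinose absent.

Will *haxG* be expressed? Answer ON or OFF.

Palatinose is absent, so KulG is inactive.
MoO₄²⁻ is absent, so LomQ is active.
Tagatose is present, so TorB is active.
Autoinducer-2 is present, so NolJ is active.
Ornithine is present, so OxaN is inactive.
No repressor is bound and LomQ and TorB and NolJ are active, so *haxG* is transcribed.

ON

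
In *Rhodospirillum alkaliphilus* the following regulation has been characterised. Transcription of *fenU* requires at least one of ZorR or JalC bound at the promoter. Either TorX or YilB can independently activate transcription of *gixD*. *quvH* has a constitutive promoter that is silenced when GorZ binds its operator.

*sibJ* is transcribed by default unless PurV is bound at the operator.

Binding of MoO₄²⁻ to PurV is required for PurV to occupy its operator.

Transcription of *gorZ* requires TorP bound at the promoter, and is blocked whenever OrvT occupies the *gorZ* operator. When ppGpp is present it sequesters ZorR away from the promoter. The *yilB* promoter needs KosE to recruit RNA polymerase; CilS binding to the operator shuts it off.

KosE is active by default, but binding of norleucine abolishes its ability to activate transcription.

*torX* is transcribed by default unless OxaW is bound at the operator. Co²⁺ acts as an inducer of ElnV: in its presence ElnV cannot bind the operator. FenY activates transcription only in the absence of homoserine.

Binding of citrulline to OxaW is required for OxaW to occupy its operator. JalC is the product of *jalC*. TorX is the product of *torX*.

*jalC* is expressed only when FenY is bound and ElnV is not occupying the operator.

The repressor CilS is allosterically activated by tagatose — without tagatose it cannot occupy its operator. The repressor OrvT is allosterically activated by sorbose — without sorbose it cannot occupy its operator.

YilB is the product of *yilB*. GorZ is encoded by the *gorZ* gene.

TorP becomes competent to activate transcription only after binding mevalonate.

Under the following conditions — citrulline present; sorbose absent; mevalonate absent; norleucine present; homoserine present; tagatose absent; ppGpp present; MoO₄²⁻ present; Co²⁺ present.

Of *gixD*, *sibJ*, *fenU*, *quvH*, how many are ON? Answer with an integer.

Citrulline is present, so OxaW is active.
With repressor OxaW bound, *torX* is not transcribed.
So TorX is not produced.
Tagatose is absent, so CilS is inactive.
Norleucine is present, so KosE is inactive.
Required activator KosE is absent, so *yilB* is not transcribed.
So YilB is not produced.
No activator is available at the *gixD* promoter, so *gixD* is not transcribed.
→ *gixD* is OFF.
MoO₄²⁻ is present, so PurV is active.
With repressor PurV bound, *sibJ* is not transcribed.
→ *sibJ* is OFF.
ppGpp is present, so ZorR is inactive.
Co²⁺ is present, so ElnV is inactive.
Homoserine is present, so FenY is inactive.
Required activator FenY is absent, so *jalC* is not transcribed.
So JalC is not produced.
No activator is available at the *fenU* promoter, so *fenU* is not transcribed.
→ *fenU* is OFF.
Mevalonate is absent, so TorP is inactive.
Sorbose is absent, so OrvT is inactive.
Required activator TorP is absent, so *gorZ* is not transcribed.
So GorZ is not produced.
With no repressor bound, *quvH* is transcribed.
→ *quvH* is ON.
1 of the 4 genes is transcribed.

1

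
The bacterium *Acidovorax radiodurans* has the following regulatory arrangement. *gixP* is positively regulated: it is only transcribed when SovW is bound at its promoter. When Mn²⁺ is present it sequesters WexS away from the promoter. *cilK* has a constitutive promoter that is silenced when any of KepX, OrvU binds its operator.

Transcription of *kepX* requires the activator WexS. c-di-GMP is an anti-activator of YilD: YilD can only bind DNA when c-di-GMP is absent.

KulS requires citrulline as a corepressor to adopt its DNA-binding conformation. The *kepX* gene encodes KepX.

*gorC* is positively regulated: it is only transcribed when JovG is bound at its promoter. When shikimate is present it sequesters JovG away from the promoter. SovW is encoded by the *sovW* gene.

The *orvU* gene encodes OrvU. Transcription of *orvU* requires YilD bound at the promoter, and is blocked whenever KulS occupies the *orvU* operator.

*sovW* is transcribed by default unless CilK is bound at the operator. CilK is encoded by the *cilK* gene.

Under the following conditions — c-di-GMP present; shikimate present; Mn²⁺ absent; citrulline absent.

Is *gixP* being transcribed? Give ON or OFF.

Mn²⁺ is absent, so WexS is active.
No repressor is bound and WexS is active, so *kepX* is transcribed.
So KepX is produced and active.
c-di-GMP is present, so YilD is inactive.
Citrulline is absent, so KulS is inactive.
Required activator YilD is absent, so *orvU* is not transcribed.
So OrvU is not produced.
With repressor KepX bound, *cilK* is not transcribed.
So CilK is not produced.
With no repressor bound, *sovW* is transcribed.
So SovW is produced and active.
No repressor is bound and SovW is active, so *gixP* is transcribed.

ON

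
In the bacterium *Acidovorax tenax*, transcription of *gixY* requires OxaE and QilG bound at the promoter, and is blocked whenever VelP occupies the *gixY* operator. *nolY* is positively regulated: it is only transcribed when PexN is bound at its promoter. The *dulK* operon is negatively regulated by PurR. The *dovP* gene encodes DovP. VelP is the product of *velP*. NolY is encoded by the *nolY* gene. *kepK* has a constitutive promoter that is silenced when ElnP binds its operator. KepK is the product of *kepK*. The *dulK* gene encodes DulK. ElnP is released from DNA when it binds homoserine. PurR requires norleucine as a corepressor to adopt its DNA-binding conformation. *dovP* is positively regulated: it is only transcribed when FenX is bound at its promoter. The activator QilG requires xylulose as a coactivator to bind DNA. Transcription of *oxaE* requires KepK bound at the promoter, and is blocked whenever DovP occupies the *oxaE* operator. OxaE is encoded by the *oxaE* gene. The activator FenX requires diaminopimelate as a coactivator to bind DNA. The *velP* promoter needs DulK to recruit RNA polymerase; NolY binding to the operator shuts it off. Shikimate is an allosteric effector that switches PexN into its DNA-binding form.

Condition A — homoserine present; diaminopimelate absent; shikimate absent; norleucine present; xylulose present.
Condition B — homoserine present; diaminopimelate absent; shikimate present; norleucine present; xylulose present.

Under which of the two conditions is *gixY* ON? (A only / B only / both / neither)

both

Condition A:
Homoserine is present, so ElnP is inactive.
With no repressor bound, *kepK* is transcribed.
So KepK is produced and active.
Diaminopimelate is absent, so FenX is inactive.
Required activator FenX is absent, so *dovP* is not transcribed.
So DovP is not produced.
No repressor is bound and KepK is active, so *oxaE* is transcribed.
So OxaE is produced and active.
Shikimate is absent, so PexN is inactive.
Required activator PexN is absent, so *nolY* is not transcribed.
So NolY is not produced.
Norleucine is present, so PurR is active.
With repressor PurR bound, *dulK* is not transcribed.
So DulK is not produced.
Required activator DulK is absent, so *velP* is not transcribed.
So VelP is not produced.
Xylulose is present, so QilG is active.
No repressor is bound and OxaE and QilG are active, so *gixY* is transcribed.
→ *gixY* is ON in A.
Condition B:
Homoserine is present, so ElnP is inactive.
With no repressor bound, *kepK* is transcribed.
So KepK is produced and active.
Diaminopimelate is absent, so FenX is inactive.
Required activator FenX is absent, so *dovP* is not transcribed.
So DovP is not produced.
No repressor is bound and KepK is active, so *oxaE* is transcribed.
So OxaE is produced and active.
Shikimate is present, so PexN is active.
No repressor is bound and PexN is active, so *nolY* is transcribed.
So NolY is produced and active.
Norleucine is present, so PurR is active.
With repressor PurR bound, *dulK* is not transcribed.
So DulK is not produced.
With repressor NolY bound, *velP* is not transcribed.
So VelP is not produced.
Xylulose is present, so QilG is active.
No repressor is bound and OxaE and QilG are active, so *gixY* is transcribed.
→ *gixY* is ON in B.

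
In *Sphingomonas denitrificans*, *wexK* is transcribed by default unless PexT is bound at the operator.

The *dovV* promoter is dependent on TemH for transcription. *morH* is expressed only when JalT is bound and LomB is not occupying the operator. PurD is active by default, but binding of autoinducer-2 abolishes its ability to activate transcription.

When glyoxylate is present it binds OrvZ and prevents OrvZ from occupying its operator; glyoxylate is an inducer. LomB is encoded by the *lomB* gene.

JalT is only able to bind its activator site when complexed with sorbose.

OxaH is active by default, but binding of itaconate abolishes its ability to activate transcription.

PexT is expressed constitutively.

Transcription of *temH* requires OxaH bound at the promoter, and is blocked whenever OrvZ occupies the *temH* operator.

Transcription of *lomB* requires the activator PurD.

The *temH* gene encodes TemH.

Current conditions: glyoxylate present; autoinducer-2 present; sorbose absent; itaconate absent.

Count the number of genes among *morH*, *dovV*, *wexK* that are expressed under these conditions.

Autoinducer-2 is present, so PurD is inactive.
Required activator PurD is absent, so *lomB* is not transcribed.
So LomB is not produced.
Sorbose is absent, so JalT is inactive.
Required activator JalT is absent, so *morH* is not transcribed.
→ *morH* is OFF.
Glyoxylate is present, so OrvZ is inactive.
Itaconate is absent, so OxaH is active.
No repressor is bound and OxaH is active, so *temH* is transcribed.
So TemH is produced and active.
No repressor is bound and TemH is active, so *dovV* is transcribed.
→ *dovV* is ON.
PexT is produced constitutively and is active.
With repressor PexT bound, *wexK* is not transcribed.
→ *wexK* is OFF.
1 of the 3 genes is transcribed.

1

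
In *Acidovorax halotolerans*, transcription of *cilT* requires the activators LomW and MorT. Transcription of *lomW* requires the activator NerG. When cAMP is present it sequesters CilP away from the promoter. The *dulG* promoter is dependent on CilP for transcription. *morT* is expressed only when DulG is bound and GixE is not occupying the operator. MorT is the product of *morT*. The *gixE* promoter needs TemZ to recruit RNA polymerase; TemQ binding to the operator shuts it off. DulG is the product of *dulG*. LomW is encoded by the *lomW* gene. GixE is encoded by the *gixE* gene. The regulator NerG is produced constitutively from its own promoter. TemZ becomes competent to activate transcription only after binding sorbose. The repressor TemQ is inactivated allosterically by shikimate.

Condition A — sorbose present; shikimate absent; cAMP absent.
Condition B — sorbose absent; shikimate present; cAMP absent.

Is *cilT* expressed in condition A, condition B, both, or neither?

both

Condition A:
NerG is produced constitutively and is active.
No repressor is bound and NerG is active, so *lomW* is transcribed.
So LomW is produced and active.
Sorbose is present, so TemZ is active.
Shikimate is absent, so TemQ is active.
With repressor TemQ bound, *gixE* is not transcribed.
So GixE is not produced.
cAMP is absent, so CilP is active.
No repressor is bound and CilP is active, so *dulG* is transcribed.
So DulG is produced and active.
No repressor is bound and DulG is active, so *morT* is transcribed.
So MorT is produced and active.
No repressor is bound and LomW and MorT are active, so *cilT* is transcribed.
→ *cilT* is ON in A.
Condition B:
NerG is produced constitutively and is active.
No repressor is bound and NerG is active, so *lomW* is transcribed.
So LomW is produced and active.
Sorbose is absent, so TemZ is inactive.
Shikimate is present, so TemQ is inactive.
Required activator TemZ is absent, so *gixE* is not transcribed.
So GixE is not produced.
cAMP is absent, so CilP is active.
No repressor is bound and CilP is active, so *dulG* is transcribed.
So DulG is produced and active.
No repressor is bound and DulG is active, so *morT* is transcribed.
So MorT is produced and active.
No repressor is bound and LomW and MorT are active, so *cilT* is transcribed.
→ *cilT* is ON in B.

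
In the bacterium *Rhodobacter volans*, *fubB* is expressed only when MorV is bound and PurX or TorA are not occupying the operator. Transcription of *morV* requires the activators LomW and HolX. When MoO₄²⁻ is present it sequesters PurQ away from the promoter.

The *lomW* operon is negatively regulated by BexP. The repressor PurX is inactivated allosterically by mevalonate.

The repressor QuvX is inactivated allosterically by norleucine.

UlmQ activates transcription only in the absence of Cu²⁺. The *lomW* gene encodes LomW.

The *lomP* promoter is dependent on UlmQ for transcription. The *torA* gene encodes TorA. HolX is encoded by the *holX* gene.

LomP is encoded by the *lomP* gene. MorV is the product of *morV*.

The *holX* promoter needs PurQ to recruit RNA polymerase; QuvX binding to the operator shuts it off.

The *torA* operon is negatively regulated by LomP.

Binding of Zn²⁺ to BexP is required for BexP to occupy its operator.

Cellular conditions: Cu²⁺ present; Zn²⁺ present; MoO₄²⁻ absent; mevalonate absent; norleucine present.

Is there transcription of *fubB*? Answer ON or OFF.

OFF

Mevalonate is absent, so PurX is active.
Zn²⁺ is present, so BexP is active.
With repressor BexP bound, *lomW* is not transcribed.
So LomW is not produced.
MoO₄²⁻ is absent, so PurQ is active.
Norleucine is present, so QuvX is inactive.
No repressor is bound and PurQ is active, so *holX* is transcribed.
So HolX is produced and active.
Required activator LomW is absent, so *morV* is not transcribed.
So MorV is not produced.
Cu²⁺ is present, so UlmQ is inactive.
Required activator UlmQ is absent, so *lomP* is not transcribed.
So LomP is not produced.
With no repressor bound, *torA* is transcribed.
So TorA is produced and active.
With repressor PurX bound, *fubB* is not transcribed.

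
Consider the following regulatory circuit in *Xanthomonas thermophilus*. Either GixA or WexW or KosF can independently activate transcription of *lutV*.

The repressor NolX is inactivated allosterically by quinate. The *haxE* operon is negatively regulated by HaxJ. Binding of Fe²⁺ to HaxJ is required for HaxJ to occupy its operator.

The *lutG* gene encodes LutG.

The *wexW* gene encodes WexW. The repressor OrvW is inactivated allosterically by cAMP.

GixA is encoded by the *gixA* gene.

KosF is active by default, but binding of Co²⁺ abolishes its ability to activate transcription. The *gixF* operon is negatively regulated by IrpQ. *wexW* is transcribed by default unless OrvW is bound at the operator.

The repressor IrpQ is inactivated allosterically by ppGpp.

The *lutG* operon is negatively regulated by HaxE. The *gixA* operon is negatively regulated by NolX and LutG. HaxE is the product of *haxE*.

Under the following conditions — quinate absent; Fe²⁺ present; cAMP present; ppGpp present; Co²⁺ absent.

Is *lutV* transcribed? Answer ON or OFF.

ON

Quinate is absent, so NolX is active.
Fe²⁺ is present, so HaxJ is active.
With repressor HaxJ bound, *haxE* is not transcribed.
So HaxE is not produced.
With no repressor bound, *lutG* is transcribed.
So LutG is produced and active.
With repressor NolX bound, *gixA* is not transcribed.
So GixA is not produced.
cAMP is present, so OrvW is inactive.
With no repressor bound, *wexW* is transcribed.
So WexW is produced and active.
Co²⁺ is absent, so KosF is active.
Activator WexW is present, so *lutV* is transcribed.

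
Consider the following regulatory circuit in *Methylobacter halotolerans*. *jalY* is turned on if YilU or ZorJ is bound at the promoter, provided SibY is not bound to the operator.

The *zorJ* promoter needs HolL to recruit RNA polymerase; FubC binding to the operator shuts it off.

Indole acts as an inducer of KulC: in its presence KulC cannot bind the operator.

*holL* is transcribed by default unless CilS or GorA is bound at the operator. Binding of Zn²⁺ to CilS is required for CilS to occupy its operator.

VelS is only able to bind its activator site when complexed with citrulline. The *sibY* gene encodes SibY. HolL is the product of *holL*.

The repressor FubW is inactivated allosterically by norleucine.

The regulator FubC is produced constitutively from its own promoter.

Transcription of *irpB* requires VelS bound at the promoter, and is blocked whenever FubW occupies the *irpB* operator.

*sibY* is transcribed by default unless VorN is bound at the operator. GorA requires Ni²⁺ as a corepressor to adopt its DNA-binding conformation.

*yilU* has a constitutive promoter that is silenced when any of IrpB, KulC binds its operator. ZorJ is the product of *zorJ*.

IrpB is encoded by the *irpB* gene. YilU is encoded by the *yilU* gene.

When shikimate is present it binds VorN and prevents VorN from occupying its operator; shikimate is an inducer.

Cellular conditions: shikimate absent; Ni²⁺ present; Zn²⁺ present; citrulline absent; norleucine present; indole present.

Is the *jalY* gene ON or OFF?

ON

Shikimate is absent, so VorN is active.
With repressor VorN bound, *sibY* is not transcribed.
So SibY is not produced.
Norleucine is present, so FubW is inactive.
Citrulline is absent, so VelS is inactive.
Required activator VelS is absent, so *irpB* is not transcribed.
So IrpB is not produced.
Indole is present, so KulC is inactive.
With no repressor bound, *yilU* is transcribed.
So YilU is produced and active.
FubC is produced constitutively and is active.
Zn²⁺ is present, so CilS is active.
Ni²⁺ is present, so GorA is active.
With repressor CilS bound, *holL* is not transcribed.
So HolL is not produced.
With repressor FubC bound, *zorJ* is not transcribed.
So ZorJ is not produced.
Activator YilU is present, so *jalY* is transcribed.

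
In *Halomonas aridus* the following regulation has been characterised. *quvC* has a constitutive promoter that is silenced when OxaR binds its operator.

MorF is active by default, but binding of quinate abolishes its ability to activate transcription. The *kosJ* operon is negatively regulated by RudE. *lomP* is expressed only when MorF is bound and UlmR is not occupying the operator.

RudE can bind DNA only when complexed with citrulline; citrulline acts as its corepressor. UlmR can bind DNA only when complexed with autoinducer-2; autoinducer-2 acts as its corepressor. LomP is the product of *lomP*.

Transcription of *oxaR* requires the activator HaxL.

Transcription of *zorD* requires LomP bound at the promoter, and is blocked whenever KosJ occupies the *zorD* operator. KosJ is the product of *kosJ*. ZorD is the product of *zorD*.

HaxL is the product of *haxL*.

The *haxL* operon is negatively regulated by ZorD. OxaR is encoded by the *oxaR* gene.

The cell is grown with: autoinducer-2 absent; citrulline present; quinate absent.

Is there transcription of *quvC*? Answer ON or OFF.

Citrulline is present, so RudE is active.
With repressor RudE bound, *kosJ* is not transcribed.
So KosJ is not produced.
Quinate is absent, so MorF is active.
Autoinducer-2 is absent, so UlmR is inactive.
No repressor is bound and MorF is active, so *lomP* is transcribed.
So LomP is produced and active.
No repressor is bound and LomP is active, so *zorD* is transcribed.
So ZorD is produced and active.
With repressor ZorD bound, *haxL* is not transcribed.
So HaxL is not produced.
Required activator HaxL is absent, so *oxaR* is not transcribed.
So OxaR is not produced.
With no repressor bound, *quvC* is transcribed.

ON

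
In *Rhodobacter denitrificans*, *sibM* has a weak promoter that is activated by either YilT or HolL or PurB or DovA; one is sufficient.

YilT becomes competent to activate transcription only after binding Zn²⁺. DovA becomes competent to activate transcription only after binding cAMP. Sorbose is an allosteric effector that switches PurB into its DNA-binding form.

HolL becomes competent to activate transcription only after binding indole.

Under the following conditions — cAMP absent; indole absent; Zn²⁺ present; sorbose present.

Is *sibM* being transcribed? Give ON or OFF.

ON

Zn²⁺ is present, so YilT is active.
Indole is absent, so HolL is inactive.
Sorbose is present, so PurB is active.
cAMP is absent, so DovA is inactive.
Activator YilT is present, so *sibM* is transcribed.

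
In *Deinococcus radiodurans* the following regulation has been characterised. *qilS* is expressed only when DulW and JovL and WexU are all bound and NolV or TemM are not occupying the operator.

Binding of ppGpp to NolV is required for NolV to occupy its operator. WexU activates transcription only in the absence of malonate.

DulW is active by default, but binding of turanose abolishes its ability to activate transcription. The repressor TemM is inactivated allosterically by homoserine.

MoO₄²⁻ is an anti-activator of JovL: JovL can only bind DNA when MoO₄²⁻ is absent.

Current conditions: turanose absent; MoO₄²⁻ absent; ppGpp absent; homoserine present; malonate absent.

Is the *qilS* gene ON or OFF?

Turanose is absent, so DulW is active.
ppGpp is absent, so NolV is inactive.
MoO₄²⁻ is absent, so JovL is active.
Homoserine is present, so TemM is inactive.
Malonate is absent, so WexU is active.
No repressor is bound and DulW and JovL and WexU are active, so *qilS* is transcribed.

ON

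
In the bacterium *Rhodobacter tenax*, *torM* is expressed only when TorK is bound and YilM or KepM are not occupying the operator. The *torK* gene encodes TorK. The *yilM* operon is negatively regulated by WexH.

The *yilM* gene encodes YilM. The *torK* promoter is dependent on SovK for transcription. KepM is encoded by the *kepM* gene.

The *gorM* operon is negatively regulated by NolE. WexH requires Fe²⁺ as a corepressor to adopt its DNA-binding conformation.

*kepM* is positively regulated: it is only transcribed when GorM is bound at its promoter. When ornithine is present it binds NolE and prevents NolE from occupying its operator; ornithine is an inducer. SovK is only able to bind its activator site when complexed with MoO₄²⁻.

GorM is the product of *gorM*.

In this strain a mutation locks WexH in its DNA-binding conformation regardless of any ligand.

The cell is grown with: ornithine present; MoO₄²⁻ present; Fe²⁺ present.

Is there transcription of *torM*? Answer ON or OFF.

OFF

MoO₄²⁻ is present, so SovK is active.
No repressor is bound and SovK is active, so *torK* is transcribed.
So TorK is produced and active.
WexH is constitutively active in this strain.
With repressor WexH bound, *yilM* is not transcribed.
So YilM is not produced.
Ornithine is present, so NolE is inactive.
With no repressor bound, *gorM* is transcribed.
So GorM is produced and active.
No repressor is bound and GorM is active, so *kepM* is transcribed.
So KepM is produced and active.
With repressor KepM bound, *torM* is not transcribed.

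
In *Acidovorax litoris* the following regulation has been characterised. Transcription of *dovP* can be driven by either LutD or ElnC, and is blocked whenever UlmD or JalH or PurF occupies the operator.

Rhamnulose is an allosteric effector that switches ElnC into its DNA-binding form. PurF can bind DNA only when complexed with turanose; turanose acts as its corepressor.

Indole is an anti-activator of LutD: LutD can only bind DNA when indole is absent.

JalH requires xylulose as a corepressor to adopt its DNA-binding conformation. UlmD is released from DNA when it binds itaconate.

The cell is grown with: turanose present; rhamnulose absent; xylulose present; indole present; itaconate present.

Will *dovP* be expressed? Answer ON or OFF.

Itaconate is present, so UlmD is inactive.
Indole is present, so LutD is inactive.
Xylulose is present, so JalH is active.
Rhamnulose is absent, so ElnC is inactive.
Turanose is present, so PurF is active.
With repressor JalH bound, *dovP* is not transcribed.

OFF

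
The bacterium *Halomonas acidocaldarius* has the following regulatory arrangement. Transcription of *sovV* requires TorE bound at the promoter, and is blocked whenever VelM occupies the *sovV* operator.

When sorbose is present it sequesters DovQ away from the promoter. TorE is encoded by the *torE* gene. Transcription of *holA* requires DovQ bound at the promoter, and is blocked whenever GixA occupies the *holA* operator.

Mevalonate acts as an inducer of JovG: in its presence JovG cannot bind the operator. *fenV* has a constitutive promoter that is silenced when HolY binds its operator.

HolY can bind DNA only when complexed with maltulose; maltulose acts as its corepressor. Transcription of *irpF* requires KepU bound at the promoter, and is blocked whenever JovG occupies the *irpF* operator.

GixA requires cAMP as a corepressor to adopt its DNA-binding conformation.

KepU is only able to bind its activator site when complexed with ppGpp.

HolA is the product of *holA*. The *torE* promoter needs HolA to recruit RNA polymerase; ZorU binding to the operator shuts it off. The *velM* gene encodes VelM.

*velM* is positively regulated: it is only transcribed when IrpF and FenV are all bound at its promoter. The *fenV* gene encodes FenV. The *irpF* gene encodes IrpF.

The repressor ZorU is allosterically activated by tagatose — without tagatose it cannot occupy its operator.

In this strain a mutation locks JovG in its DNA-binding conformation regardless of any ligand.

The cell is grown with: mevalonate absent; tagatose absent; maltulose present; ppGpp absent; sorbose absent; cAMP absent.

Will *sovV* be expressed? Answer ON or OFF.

JovG is constitutively active in this strain.
ppGpp is absent, so KepU is inactive.
With repressor JovG bound, *irpF* is not transcribed.
So IrpF is not produced.
Maltulose is present, so HolY is active.
With repressor HolY bound, *fenV* is not transcribed.
So FenV is not produced.
Required activator IrpF is absent, so *velM* is not transcribed.
So VelM is not produced.
Tagatose is absent, so ZorU is inactive.
Sorbose is absent, so DovQ is active.
cAMP is absent, so GixA is inactive.
No repressor is bound and DovQ is active, so *holA* is transcribed.
So HolA is produced and active.
No repressor is bound and HolA is active, so *torE* is transcribed.
So TorE is produced and active.
No repressor is bound and TorE is active, so *sovV* is transcribed.

ON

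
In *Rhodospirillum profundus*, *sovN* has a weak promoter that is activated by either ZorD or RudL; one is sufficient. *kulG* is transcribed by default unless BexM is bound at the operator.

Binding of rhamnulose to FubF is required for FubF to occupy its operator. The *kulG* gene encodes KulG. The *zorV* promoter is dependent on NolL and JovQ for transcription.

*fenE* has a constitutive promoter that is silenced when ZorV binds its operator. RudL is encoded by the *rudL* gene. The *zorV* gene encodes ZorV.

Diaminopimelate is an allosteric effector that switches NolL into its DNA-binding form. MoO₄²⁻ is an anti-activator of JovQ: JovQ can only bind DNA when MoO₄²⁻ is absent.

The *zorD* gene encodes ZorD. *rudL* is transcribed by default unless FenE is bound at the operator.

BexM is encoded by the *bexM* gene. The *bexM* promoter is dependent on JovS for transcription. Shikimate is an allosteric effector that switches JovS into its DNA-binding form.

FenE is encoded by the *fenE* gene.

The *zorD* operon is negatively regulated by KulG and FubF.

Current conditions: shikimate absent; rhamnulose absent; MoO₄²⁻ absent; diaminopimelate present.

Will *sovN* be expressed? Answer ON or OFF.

ON

Shikimate is absent, so JovS is inactive.
Required activator JovS is absent, so *bexM* is not transcribed.
So BexM is not produced.
With no repressor bound, *kulG* is transcribed.
So KulG is produced and active.
Rhamnulose is absent, so FubF is inactive.
With repressor KulG bound, *zorD* is not transcribed.
So ZorD is not produced.
Diaminopimelate is present, so NolL is active.
MoO₄²⁻ is absent, so JovQ is active.
No repressor is bound and NolL and JovQ are active, so *zorV* is transcribed.
So ZorV is produced and active.
With repressor ZorV bound, *fenE* is not transcribed.
So FenE is not produced.
With no repressor bound, *rudL* is transcribed.
So RudL is produced and active.
Activator RudL is present, so *sovN* is transcribed.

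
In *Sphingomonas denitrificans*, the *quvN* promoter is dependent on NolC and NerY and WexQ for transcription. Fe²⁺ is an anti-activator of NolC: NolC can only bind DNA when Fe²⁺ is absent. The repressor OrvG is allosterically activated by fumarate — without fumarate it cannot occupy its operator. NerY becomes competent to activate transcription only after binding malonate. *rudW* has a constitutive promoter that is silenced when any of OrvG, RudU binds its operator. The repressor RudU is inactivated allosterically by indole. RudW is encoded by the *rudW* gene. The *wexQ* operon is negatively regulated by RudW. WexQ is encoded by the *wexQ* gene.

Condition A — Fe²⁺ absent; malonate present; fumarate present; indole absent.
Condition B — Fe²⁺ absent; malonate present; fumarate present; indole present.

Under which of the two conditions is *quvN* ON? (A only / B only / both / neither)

both

Condition A:
Fe²⁺ is absent, so NolC is active.
Malonate is present, so NerY is active.
Fumarate is present, so OrvG is active.
Indole is absent, so RudU is active.
With repressor OrvG bound, *rudW* is not transcribed.
So RudW is not produced.
With no repressor bound, *wexQ* is transcribed.
So WexQ is produced and active.
No repressor is bound and NolC and NerY and WexQ are active, so *quvN* is transcribed.
→ *quvN* is ON in A.
Condition B:
Fe²⁺ is absent, so NolC is active.
Malonate is present, so NerY is active.
Fumarate is present, so OrvG is active.
Indole is present, so RudU is inactive.
With repressor OrvG bound, *rudW* is not transcribed.
So RudW is not produced.
With no repressor bound, *wexQ* is transcribed.
So WexQ is produced and active.
No repressor is bound and NolC and NerY and WexQ are active, so *quvN* is transcribed.
→ *quvN* is ON in B.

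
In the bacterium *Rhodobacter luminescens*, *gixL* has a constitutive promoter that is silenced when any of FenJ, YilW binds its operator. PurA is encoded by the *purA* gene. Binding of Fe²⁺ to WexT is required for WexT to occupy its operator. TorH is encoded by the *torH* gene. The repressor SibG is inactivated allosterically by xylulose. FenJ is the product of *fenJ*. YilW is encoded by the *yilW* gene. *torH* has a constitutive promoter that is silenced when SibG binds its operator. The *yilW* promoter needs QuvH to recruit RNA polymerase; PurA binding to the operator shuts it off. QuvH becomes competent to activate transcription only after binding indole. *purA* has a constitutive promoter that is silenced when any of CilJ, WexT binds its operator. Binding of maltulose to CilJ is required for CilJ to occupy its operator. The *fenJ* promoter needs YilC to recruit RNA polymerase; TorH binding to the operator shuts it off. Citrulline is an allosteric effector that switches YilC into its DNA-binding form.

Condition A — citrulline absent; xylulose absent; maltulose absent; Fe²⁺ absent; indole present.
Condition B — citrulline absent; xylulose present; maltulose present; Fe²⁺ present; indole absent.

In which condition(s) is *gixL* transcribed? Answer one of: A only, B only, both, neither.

Condition A:
Citrulline is absent, so YilC is inactive.
Xylulose is absent, so SibG is active.
With repressor SibG bound, *torH* is not transcribed.
So TorH is not produced.
Required activator YilC is absent, so *fenJ* is not transcribed.
So FenJ is not produced.
Maltulose is absent, so CilJ is inactive.
Fe²⁺ is absent, so WexT is inactive.
With no repressor bound, *purA* is transcribed.
So PurA is produced and active.
Indole is present, so QuvH is active.
With repressor PurA bound, *yilW* is not transcribed.
So YilW is not produced.
With no repressor bound, *gixL* is transcribed.
→ *gixL* is ON in A.
Condition B:
Citrulline is absent, so YilC is inactive.
Xylulose is present, so SibG is inactive.
With no repressor bound, *torH* is transcribed.
So TorH is produced and active.
With repressor TorH bound, *fenJ* is not transcribed.
So FenJ is not produced.
Maltulose is present, so CilJ is active.
Fe²⁺ is present, so WexT is active.
With repressor CilJ bound, *purA* is not transcribed.
So PurA is not produced.
Indole is absent, so QuvH is inactive.
Required activator QuvH is absent, so *yilW* is not transcribed.
So YilW is not produced.
With no repressor bound, *gixL* is transcribed.
→ *gixL* is ON in B.

both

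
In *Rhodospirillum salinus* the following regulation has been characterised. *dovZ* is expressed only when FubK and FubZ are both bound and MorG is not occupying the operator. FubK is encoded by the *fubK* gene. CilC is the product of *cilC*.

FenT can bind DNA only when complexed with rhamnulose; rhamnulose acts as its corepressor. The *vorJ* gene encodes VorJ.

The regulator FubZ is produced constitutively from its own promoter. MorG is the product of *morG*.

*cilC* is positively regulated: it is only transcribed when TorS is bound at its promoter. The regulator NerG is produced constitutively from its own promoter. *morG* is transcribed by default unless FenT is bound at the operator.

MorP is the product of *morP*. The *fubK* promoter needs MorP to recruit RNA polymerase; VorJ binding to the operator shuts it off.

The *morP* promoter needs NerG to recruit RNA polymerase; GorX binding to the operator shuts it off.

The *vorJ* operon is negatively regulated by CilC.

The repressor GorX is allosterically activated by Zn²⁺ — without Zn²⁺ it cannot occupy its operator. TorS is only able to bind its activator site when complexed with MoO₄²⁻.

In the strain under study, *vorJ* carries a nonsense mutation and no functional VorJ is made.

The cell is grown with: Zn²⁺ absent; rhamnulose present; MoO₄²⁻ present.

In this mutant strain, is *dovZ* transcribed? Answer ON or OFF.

ON

VorJ is non-functional in this strain, so it has no effect.
Zn²⁺ is absent, so GorX is inactive.
NerG is produced constitutively and is active.
No repressor is bound and NerG is active, so *morP* is transcribed.
So MorP is produced and active.
No repressor is bound and MorP is active, so *fubK* is transcribed.
So FubK is produced and active.
FubZ is produced constitutively and is active.
Rhamnulose is present, so FenT is active.
With repressor FenT bound, *morG* is not transcribed.
So MorG is not produced.
No repressor is bound and FubK and FubZ are active, so *dovZ* is transcribed.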